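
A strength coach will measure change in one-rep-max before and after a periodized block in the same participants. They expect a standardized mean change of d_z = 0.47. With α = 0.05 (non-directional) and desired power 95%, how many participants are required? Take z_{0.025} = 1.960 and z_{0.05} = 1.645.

n = 59 pairs

For a paired (one-sample on differences) test: n = ((z_{α/2} + z_β) / d)².
z_{α/2} + z_β = 1.960 + 1.645 = 3.605.
n = (3.605 / 0.47)² = 7.670² = 58.83.
Round up.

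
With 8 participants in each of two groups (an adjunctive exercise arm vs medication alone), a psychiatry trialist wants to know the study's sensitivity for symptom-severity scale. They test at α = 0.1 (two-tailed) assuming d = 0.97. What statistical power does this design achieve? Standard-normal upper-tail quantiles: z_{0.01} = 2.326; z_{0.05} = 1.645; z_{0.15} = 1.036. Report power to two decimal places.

power ≈ 0.62

For two equal groups, power = Φ(d·√(n/2) − z_{α/2}).
d·√(n/2) = 0.97 × √(8/2) = 0.97 × 2.000 = 1.940.
z_β = 1.940 − 1.645 = 0.295.
Power = Φ(0.295) = 0.616.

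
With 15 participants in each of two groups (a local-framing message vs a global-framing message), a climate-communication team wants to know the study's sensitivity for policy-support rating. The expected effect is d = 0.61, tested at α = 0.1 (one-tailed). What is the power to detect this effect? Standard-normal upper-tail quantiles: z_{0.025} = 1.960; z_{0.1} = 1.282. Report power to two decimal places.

For two equal groups, power = Φ(d·√(n/2) − z_{α}).
d·√(n/2) = 0.61 × √(15/2) = 0.61 × 2.739 = 1.671.
z_β = 1.671 − 1.282 = 0.389.
Power = Φ(0.389) = 0.651.

power ≈ 0.65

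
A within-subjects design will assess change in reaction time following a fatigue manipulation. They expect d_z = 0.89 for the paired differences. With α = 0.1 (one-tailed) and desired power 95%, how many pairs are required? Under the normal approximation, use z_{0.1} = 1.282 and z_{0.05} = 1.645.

For a paired (one-sample on differences) test: n = ((z_{α} + z_β) / d)².
z_{α} + z_β = 1.282 + 1.645 = 2.927.
n = (2.927 / 0.89)² = 3.289² = 10.82.
Round up.

n = 11 pairs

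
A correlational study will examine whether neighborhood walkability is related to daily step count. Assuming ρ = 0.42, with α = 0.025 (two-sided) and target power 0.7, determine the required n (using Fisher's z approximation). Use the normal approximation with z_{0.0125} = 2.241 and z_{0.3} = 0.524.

Fisher's z: C = ½·ln((1+r)/(1−r)) = ½·ln(2.4483) = 0.4477.
n = ((z_{α/2} + z_β)/C)² + 3.
(2.241 + 0.524) / 0.4477 = 2.765 / 0.4477 = 6.176.
n = 6.176² + 3 = 38.14 + 3 = 41.1.
Round up.

n = 42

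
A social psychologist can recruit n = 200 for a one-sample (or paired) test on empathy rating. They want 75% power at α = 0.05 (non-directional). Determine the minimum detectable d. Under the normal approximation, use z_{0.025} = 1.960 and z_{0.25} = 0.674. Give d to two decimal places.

d_min ≈ 0.19

For a single sample (or paired design) of n = 200: d_min = (z_{α/2} + z_β)/√n.
z-sum = 1.960 + 0.674 = 2.634.
d_min = 2.634 / √200 = 2.634 / 14.142 = 0.186.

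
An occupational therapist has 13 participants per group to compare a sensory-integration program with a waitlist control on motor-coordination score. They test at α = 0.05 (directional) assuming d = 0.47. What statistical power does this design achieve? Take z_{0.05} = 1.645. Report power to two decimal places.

For two equal groups, power = Φ(d·√(n/2) − z_{α}).
d·√(n/2) = 0.47 × √(13/2) = 0.47 × 2.550 = 1.198.
z_β = 1.198 − 1.645 = -0.447.
Power = Φ(-0.447) = 0.328.

power ≈ 0.33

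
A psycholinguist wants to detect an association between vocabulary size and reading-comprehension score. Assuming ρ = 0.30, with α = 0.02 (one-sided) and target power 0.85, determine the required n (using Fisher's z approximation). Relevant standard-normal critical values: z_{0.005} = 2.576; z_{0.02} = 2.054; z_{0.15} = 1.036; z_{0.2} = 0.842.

n = 103

Fisher's z: C = ½·ln((1+r)/(1−r)) = ½·ln(1.8571) = 0.3095.
n = ((z_{α} + z_β)/C)² + 3.
(2.054 + 1.036) / 0.3095 = 3.090 / 0.3095 = 9.984.
n = 9.984² + 3 = 99.68 + 3 = 102.7.
Round up.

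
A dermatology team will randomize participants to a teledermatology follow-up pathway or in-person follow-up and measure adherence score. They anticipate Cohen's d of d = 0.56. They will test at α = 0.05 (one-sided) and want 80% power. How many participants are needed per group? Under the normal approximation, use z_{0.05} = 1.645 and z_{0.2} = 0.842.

For two independent groups with equal n: n = 2·((z_{α} + z_β) / d)².
z_{α} + z_β = 1.645 + 0.842 = 2.487.
n = 2 × (2.487 / 0.56)² = 2 × 4.441² = 2 × 19.72 = 39.4.
Round up to the next whole participant.

n = 40 per group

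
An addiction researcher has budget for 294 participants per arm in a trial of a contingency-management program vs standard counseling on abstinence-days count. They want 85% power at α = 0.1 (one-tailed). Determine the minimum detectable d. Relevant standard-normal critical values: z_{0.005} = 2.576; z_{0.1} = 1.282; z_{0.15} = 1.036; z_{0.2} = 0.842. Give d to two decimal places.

For two independent groups of n = 294 each: d_min = (z_{α} + z_β)·√(2/n).
z-sum = 1.282 + 1.036 = 2.318.
d_min = 2.318 × √(2/294) = 2.318 × 0.0825 = 0.191.

d_min ≈ 0.19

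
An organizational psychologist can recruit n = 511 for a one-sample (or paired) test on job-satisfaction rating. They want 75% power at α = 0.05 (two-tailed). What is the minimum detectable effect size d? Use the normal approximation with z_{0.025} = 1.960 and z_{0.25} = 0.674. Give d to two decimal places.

For a single sample (or paired design) of n = 511: d_min = (z_{α/2} + z_β)/√n.
z-sum = 1.960 + 0.674 = 2.634.
d_min = 2.634 / √511 = 2.634 / 22.605 = 0.117.

d_min ≈ 0.12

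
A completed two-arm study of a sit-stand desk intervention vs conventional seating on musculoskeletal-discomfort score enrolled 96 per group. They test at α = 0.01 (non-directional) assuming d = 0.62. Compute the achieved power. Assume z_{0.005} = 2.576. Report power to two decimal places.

For two equal groups, power = Φ(d·√(n/2) − z_{α/2}).
d·√(n/2) = 0.62 × √(96/2) = 0.62 × 6.928 = 4.295.
z_β = 4.295 − 2.576 = 1.719.
Power = Φ(1.719) = 0.957.

power ≈ 0.96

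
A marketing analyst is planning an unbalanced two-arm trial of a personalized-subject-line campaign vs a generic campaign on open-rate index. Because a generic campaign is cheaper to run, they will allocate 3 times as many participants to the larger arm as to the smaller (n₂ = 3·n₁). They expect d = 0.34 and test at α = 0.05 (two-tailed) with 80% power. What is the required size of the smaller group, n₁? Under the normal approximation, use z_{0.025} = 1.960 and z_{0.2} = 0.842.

With allocation ratio k = n₂/n₁ = 3, Var(x̄₁−x̄₂) = σ²(1/n₁ + 1/(k·n₁)) = σ²·(k+1)/(k·n₁).
So n₁ = (1 + 1/k)·((z_{α/2} + z_β)/d)² = 1.333 × (2.802/0.34)².
n₁ = 1.333 × 67.92 = 90.6.
Round up: n₁ = 91, giving n₂ = 3 × 91 = 273.

n₁ = 91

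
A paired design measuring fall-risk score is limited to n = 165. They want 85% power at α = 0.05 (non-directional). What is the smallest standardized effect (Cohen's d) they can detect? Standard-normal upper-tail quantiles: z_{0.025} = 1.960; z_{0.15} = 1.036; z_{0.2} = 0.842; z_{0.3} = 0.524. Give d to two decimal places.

For a single sample (or paired design) of n = 165: d_min = (z_{α/2} + z_β)/√n.
z-sum = 1.960 + 1.036 = 2.996.
d_min = 2.996 / √165 = 2.996 / 12.845 = 0.233.

d_min ≈ 0.23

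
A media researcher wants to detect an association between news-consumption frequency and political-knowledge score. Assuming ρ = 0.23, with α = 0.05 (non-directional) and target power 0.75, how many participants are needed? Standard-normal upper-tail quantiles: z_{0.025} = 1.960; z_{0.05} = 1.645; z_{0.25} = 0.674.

Fisher's z: C = ½·ln((1+r)/(1−r)) = ½·ln(1.5974) = 0.2342.
n = ((z_{α/2} + z_β)/C)² + 3.
(1.960 + 0.674) / 0.2342 = 2.634 / 0.2342 = 11.247.
n = 11.247² + 3 = 126.49 + 3 = 129.5.
Round up.

n = 130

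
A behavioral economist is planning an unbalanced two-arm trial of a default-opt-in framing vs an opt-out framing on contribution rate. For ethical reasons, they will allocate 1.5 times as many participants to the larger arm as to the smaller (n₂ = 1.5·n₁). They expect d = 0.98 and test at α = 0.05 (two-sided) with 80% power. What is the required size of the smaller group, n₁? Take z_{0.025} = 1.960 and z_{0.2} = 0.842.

n₁ = 14

With allocation ratio k = n₂/n₁ = 1.5, Var(x̄₁−x̄₂) = σ²(1/n₁ + 1/(k·n₁)) = σ²·(k+1)/(k·n₁).
So n₁ = (1 + 1/k)·((z_{α/2} + z_β)/d)² = 1.667 × (2.802/0.98)².
n₁ = 1.667 × 8.17 = 13.6.
Round up: n₁ = 14, giving n₂ = 1.5 × 14 = 21.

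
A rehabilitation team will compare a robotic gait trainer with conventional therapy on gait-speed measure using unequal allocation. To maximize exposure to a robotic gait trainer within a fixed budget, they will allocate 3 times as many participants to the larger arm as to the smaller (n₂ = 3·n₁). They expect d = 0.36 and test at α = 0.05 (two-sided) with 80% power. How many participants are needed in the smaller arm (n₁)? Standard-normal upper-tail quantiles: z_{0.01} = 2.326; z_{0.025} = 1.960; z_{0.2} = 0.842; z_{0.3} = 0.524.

With allocation ratio k = n₂/n₁ = 3, Var(x̄₁−x̄₂) = σ²(1/n₁ + 1/(k·n₁)) = σ²·(k+1)/(k·n₁).
So n₁ = (1 + 1/k)·((z_{α/2} + z_β)/d)² = 1.333 × (2.802/0.36)².
n₁ = 1.333 × 60.58 = 80.8.
Round up: n₁ = 81, giving n₂ = 3 × 81 = 243.

n₁ = 81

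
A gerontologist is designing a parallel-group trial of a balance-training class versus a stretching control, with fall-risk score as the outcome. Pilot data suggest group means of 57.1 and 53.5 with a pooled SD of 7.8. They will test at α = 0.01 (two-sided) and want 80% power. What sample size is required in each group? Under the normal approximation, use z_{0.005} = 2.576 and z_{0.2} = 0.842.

Cohen's d = |M₁ − M₂| / SD_pooled = |57.1 − 53.5| / 7.8 = 3.6 / 7.8 = 0.462.
For two independent groups with equal n: n = 2·((z_{α/2} + z_β) / d)².
z_{α/2} + z_β = 2.576 + 0.842 = 3.418.
n = 2 × (3.418 / 0.462)² = 2 × 7.398² = 2 × 54.73 = 109.5.
Round up to the next whole participant.

n = 110 per group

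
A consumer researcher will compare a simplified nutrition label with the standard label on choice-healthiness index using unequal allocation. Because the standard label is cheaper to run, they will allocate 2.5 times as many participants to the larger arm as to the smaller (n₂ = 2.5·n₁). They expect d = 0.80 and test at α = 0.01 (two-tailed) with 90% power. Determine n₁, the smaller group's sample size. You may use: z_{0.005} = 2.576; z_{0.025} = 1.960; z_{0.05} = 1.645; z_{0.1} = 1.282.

n₁ = 33

With allocation ratio k = n₂/n₁ = 2.5, Var(x̄₁−x̄₂) = σ²(1/n₁ + 1/(k·n₁)) = σ²·(k+1)/(k·n₁).
So n₁ = (1 + 1/k)·((z_{α/2} + z_β)/d)² = 1.400 × (3.858/0.80)².
n₁ = 1.400 × 23.26 = 32.6.
Round up: n₁ = 33, giving n₂ = ⌈2.5 × 33⌉ = ⌈82.5⌉ = 83.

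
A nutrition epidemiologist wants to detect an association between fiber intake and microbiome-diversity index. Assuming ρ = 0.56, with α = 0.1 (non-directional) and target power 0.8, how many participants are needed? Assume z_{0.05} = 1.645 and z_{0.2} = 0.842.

n = 19

Fisher's z: C = ½·ln((1+r)/(1−r)) = ½·ln(3.5455) = 0.6328.
n = ((z_{α/2} + z_β)/C)² + 3.
(1.645 + 0.842) / 0.6328 = 2.487 / 0.6328 = 3.930.
n = 3.930² + 3 = 15.45 + 3 = 18.4.
Round up.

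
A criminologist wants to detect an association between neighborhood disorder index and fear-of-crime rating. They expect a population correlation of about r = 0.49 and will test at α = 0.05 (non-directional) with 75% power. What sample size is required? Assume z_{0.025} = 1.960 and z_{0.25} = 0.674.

Fisher's z: C = ½·ln((1+r)/(1−r)) = ½·ln(2.9216) = 0.5361.
n = ((z_{α/2} + z_β)/C)² + 3.
(1.960 + 0.674) / 0.5361 = 2.634 / 0.5361 = 4.913.
n = 4.913² + 3 = 24.14 + 3 = 27.1.
Round up.

n = 28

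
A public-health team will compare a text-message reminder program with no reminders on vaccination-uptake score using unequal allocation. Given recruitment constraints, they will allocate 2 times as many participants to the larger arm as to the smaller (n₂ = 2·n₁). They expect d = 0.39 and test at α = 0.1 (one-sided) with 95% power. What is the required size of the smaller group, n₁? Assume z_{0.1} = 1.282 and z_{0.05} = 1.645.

n₁ = 85

With allocation ratio k = n₂/n₁ = 2, Var(x̄₁−x̄₂) = σ²(1/n₁ + 1/(k·n₁)) = σ²·(k+1)/(k·n₁).
So n₁ = (1 + 1/k)·((z_{α} + z_β)/d)² = 1.500 × (2.927/0.39)².
n₁ = 1.500 × 56.33 = 84.5.
Round up: n₁ = 85, giving n₂ = 2 × 85 = 170.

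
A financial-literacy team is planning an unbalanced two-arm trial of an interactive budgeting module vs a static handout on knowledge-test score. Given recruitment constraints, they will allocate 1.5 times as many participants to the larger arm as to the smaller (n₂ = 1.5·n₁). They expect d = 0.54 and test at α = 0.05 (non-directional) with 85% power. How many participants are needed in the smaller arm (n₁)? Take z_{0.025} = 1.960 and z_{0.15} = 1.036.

n₁ = 52

With allocation ratio k = n₂/n₁ = 1.5, Var(x̄₁−x̄₂) = σ²(1/n₁ + 1/(k·n₁)) = σ²·(k+1)/(k·n₁).
So n₁ = (1 + 1/k)·((z_{α/2} + z_β)/d)² = 1.667 × (2.996/0.54)².
n₁ = 1.667 × 30.78 = 51.3.
Round up: n₁ = 52, giving n₂ = 1.5 × 52 = 78.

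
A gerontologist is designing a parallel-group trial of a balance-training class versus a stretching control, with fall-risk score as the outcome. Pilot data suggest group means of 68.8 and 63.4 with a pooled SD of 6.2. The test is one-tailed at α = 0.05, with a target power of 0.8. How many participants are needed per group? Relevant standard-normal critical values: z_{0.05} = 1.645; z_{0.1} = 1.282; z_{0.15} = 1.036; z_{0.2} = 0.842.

Cohen's d = |M₁ − M₂| / SD_pooled = |68.8 − 63.4| / 6.2 = 5.4 / 6.2 = 0.871.
For two independent groups with equal n: n = 2·((z_{α} + z_β) / d)².
z_{α} + z_β = 1.645 + 0.842 = 2.487.
n = 2 × (2.487 / 0.871)² = 2 × 2.855² = 2 × 8.15 = 16.3.
Round up to the next whole participant.

n = 17 per group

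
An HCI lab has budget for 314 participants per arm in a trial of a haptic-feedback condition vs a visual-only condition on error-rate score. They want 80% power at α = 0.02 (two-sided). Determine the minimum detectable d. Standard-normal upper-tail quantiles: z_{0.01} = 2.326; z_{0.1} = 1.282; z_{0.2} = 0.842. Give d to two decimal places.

For two independent groups of n = 314 each: d_min = (z_{α/2} + z_β)·√(2/n).
z-sum = 2.326 + 0.842 = 3.168.
d_min = 3.168 × √(2/314) = 3.168 × 0.0798 = 0.253.

d_min ≈ 0.25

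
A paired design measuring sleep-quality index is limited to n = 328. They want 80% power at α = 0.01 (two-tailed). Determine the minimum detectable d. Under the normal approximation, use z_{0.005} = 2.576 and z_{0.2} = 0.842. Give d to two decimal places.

d_min ≈ 0.19

For a single sample (or paired design) of n = 328: d_min = (z_{α/2} + z_β)/√n.
z-sum = 2.576 + 0.842 = 3.418.
d_min = 3.418 / √328 = 3.418 / 18.111 = 0.189.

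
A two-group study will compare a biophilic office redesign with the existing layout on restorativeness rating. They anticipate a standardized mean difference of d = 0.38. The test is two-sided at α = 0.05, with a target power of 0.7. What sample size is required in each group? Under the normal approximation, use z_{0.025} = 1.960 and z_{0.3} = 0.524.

n = 86 per group

For two independent groups with equal n: n = 2·((z_{α/2} + z_β) / d)².
z_{α/2} + z_β = 1.960 + 0.524 = 2.484.
n = 2 × (2.484 / 0.38)² = 2 × 6.537² = 2 × 42.73 = 85.5.
Round up to the next whole participant.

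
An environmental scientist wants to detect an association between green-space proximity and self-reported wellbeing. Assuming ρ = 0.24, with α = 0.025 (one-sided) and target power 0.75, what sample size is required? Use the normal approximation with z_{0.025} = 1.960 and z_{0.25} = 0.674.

Fisher's z: C = ½·ln((1+r)/(1−r)) = ½·ln(1.6316) = 0.2448.
n = ((z_{α} + z_β)/C)² + 3.
(1.960 + 0.674) / 0.2448 = 2.634 / 0.2448 = 10.760.
n = 10.760² + 3 = 115.77 + 3 = 118.8.
Round up.

n = 119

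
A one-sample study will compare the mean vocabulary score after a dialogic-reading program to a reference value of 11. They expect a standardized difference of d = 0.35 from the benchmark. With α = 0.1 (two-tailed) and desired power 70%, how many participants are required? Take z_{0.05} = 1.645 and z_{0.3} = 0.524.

n = 39

For a one-sample test: n = ((z_{α/2} + z_β) / d)².
z_{α/2} + z_β = 1.645 + 0.524 = 2.169.
n = (2.169 / 0.35)² = 6.197² = 38.40.
Round up.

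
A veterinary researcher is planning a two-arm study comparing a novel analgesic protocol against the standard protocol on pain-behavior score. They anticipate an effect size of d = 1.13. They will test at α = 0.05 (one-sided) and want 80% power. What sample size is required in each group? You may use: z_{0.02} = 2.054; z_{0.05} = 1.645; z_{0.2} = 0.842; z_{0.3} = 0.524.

For two independent groups with equal n: n = 2·((z_{α} + z_β) / d)².
z_{α} + z_β = 1.645 + 0.842 = 2.487.
n = 2 × (2.487 / 1.13)² = 2 × 2.201² = 2 × 4.84 = 9.7.
Round up to the next whole participant.

n = 10 per group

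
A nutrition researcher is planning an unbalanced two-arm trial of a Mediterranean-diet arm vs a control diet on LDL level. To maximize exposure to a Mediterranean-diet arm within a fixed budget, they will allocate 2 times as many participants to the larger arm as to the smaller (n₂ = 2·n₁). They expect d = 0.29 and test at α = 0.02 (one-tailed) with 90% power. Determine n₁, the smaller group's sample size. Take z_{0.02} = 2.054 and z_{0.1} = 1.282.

n₁ = 199

With allocation ratio k = n₂/n₁ = 2, Var(x̄₁−x̄₂) = σ²(1/n₁ + 1/(k·n₁)) = σ²·(k+1)/(k·n₁).
So n₁ = (1 + 1/k)·((z_{α} + z_β)/d)² = 1.500 × (3.336/0.29)².
n₁ = 1.500 × 132.33 = 198.5.
Round up: n₁ = 199, giving n₂ = 2 × 199 = 398.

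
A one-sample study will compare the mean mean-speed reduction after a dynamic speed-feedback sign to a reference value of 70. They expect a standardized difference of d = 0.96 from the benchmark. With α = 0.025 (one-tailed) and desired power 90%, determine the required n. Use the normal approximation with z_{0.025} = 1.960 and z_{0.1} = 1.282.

n = 12

For a one-sample test: n = ((z_{α} + z_β) / d)².
z_{α} + z_β = 1.960 + 1.282 = 3.242.
n = (3.242 / 0.96)² = 3.377² = 11.40.
Round up.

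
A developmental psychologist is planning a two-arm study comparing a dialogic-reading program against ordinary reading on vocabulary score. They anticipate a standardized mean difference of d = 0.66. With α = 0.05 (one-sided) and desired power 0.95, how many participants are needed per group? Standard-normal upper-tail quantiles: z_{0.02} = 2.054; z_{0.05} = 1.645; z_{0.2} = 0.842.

For two independent groups with equal n: n = 2·((z_{α} + z_β) / d)².
z_{α} + z_β = 1.645 + 1.645 = 3.290.
n = 2 × (3.290 / 0.66)² = 2 × 4.985² = 2 × 24.85 = 49.7.
Round up to the next whole participant.

n = 50 per group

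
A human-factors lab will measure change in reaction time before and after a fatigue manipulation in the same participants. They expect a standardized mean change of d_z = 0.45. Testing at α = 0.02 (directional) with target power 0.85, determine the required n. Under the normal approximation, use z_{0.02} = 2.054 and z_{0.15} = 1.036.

For a paired (one-sample on differences) test: n = ((z_{α} + z_β) / d)².
z_{α} + z_β = 2.054 + 1.036 = 3.090.
n = (3.090 / 0.45)² = 6.867² = 47.15.
Round up.

n = 48 pairs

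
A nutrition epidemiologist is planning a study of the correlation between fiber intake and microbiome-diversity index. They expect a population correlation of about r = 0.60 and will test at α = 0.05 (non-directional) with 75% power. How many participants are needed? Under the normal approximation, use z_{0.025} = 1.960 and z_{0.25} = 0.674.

Fisher's z: C = ½·ln((1+r)/(1−r)) = ½·ln(4.0000) = 0.6931.
n = ((z_{α/2} + z_β)/C)² + 3.
(1.960 + 0.674) / 0.6931 = 2.634 / 0.6931 = 3.800.
n = 3.800² + 3 = 14.44 + 3 = 17.4.
Round up.

n = 18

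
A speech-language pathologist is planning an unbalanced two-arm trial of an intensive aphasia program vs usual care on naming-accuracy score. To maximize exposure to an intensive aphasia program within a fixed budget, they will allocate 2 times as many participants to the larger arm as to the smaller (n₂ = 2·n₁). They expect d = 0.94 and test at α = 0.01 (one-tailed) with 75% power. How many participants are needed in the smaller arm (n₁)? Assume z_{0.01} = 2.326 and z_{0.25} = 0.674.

n₁ = 16

With allocation ratio k = n₂/n₁ = 2, Var(x̄₁−x̄₂) = σ²(1/n₁ + 1/(k·n₁)) = σ²·(k+1)/(k·n₁).
So n₁ = (1 + 1/k)·((z_{α} + z_β)/d)² = 1.500 × (3.000/0.94)².
n₁ = 1.500 × 10.19 = 15.3.
Round up: n₁ = 16, giving n₂ = 2 × 16 = 32.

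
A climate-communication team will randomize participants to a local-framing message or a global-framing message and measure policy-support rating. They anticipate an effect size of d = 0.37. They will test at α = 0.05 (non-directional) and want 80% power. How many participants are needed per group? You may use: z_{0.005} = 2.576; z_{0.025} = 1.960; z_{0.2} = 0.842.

n = 115 per group

For two independent groups with equal n: n = 2·((z_{α/2} + z_β) / d)².
z_{α/2} + z_β = 1.960 + 0.842 = 2.802.
n = 2 × (2.802 / 0.37)² = 2 × 7.573² = 2 × 57.35 = 114.7.
Round up to the next whole participant.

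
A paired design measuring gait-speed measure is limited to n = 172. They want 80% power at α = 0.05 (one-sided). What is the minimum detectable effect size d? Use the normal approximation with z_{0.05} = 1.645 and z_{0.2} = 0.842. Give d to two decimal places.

d_min ≈ 0.19

For a single sample (or paired design) of n = 172: d_min = (z_{α} + z_β)/√n.
z-sum = 1.645 + 0.842 = 2.487.
d_min = 2.487 / √172 = 2.487 / 13.115 = 0.190.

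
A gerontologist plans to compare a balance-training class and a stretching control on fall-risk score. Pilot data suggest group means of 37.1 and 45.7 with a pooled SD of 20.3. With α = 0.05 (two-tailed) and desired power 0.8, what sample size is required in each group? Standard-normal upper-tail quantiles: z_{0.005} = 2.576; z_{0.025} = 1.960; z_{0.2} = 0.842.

Cohen's d = |M₁ − M₂| / SD_pooled = |37.1 − 45.7| / 20.3 = 8.6 / 20.3 = 0.424.
For two independent groups with equal n: n = 2·((z_{α/2} + z_β) / d)².
z_{α/2} + z_β = 1.960 + 0.842 = 2.802.
n = 2 × (2.802 / 0.424)² = 2 × 6.608² = 2 × 43.67 = 87.3.
Round up to the next whole participant.

n = 88 per group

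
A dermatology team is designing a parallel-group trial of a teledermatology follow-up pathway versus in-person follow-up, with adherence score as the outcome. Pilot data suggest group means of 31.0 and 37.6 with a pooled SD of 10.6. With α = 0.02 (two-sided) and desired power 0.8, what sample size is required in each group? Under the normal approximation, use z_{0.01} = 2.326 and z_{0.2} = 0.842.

n = 52 per group

Cohen's d = |M₁ − M₂| / SD_pooled = |31.0 − 37.6| / 10.6 = 6.6 / 10.6 = 0.623.
For two independent groups with equal n: n = 2·((z_{α/2} + z_β) / d)².
z_{α/2} + z_β = 2.326 + 0.842 = 3.168.
n = 2 × (3.168 / 0.623)² = 2 × 5.085² = 2 × 25.86 = 51.7.
Round up to the next whole participant.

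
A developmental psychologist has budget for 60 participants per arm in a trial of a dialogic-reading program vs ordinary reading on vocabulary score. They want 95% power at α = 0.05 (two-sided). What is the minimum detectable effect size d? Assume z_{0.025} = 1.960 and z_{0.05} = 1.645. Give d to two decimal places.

d_min ≈ 0.66

For two independent groups of n = 60 each: d_min = (z_{α/2} + z_β)·√(2/n).
z-sum = 1.960 + 1.645 = 3.605.
d_min = 3.605 × √(2/60) = 3.605 × 0.1826 = 0.658.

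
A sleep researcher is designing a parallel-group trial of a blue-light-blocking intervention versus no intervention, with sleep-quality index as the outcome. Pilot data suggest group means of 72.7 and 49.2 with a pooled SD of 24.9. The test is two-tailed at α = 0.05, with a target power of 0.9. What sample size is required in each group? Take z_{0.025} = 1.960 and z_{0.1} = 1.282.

n = 24 per group

Cohen's d = |M₁ − M₂| / SD_pooled = |72.7 − 49.2| / 24.9 = 23.5 / 24.9 = 0.944.
For two independent groups with equal n: n = 2·((z_{α/2} + z_β) / d)².
z_{α/2} + z_β = 1.960 + 1.282 = 3.242.
n = 2 × (3.242 / 0.944)² = 2 × 3.434² = 2 × 11.79 = 23.6.
Round up to the next whole participant.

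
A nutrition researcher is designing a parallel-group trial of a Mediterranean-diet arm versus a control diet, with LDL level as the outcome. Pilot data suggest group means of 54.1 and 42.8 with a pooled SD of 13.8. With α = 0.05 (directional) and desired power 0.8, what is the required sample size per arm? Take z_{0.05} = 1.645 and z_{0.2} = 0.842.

n = 19 per group

Cohen's d = |M₁ − M₂| / SD_pooled = |54.1 − 42.8| / 13.8 = 11.3 / 13.8 = 0.819.
For two independent groups with equal n: n = 2·((z_{α} + z_β) / d)².
z_{α} + z_β = 1.645 + 0.842 = 2.487.
n = 2 × (2.487 / 0.819)² = 2 × 3.037² = 2 × 9.22 = 18.4.
Round up to the next whole participant.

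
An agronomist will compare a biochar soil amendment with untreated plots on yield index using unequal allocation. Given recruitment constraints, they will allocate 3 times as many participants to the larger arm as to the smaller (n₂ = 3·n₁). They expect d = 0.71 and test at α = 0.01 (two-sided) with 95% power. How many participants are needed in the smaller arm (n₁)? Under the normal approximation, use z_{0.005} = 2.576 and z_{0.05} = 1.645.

With allocation ratio k = n₂/n₁ = 3, Var(x̄₁−x̄₂) = σ²(1/n₁ + 1/(k·n₁)) = σ²·(k+1)/(k·n₁).
So n₁ = (1 + 1/k)·((z_{α/2} + z_β)/d)² = 1.333 × (4.221/0.71)².
n₁ = 1.333 × 35.34 = 47.1.
Round up: n₁ = 48, giving n₂ = 3 × 48 = 144.

n₁ = 48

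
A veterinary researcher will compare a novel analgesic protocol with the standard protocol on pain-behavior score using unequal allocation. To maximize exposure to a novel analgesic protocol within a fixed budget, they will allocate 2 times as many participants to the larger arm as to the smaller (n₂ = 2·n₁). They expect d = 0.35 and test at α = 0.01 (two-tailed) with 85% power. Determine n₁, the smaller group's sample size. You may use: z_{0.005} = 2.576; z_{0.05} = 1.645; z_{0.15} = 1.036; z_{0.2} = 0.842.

n₁ = 160

With allocation ratio k = n₂/n₁ = 2, Var(x̄₁−x̄₂) = σ²(1/n₁ + 1/(k·n₁)) = σ²·(k+1)/(k·n₁).
So n₁ = (1 + 1/k)·((z_{α/2} + z_β)/d)² = 1.500 × (3.612/0.35)².
n₁ = 1.500 × 106.50 = 159.8.
Round up: n₁ = 160, giving n₂ = 2 × 160 = 320.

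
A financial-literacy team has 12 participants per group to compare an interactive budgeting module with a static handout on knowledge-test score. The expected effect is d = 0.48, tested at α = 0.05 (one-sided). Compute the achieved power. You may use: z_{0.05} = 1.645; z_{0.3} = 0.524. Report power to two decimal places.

For two equal groups, power = Φ(d·√(n/2) − z_{α}).
d·√(n/2) = 0.48 × √(12/2) = 0.48 × 2.449 = 1.176.
z_β = 1.176 − 1.645 = -0.469.
Power = Φ(-0.469) = 0.319.

power ≈ 0.32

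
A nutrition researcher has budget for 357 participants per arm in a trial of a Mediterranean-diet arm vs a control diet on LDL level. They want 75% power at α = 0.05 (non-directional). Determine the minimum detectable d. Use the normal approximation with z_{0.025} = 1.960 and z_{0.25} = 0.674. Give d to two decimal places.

For two independent groups of n = 357 each: d_min = (z_{α/2} + z_β)·√(2/n).
z-sum = 1.960 + 0.674 = 2.634.
d_min = 2.634 × √(2/357) = 2.634 × 0.0748 = 0.197.

d_min ≈ 0.20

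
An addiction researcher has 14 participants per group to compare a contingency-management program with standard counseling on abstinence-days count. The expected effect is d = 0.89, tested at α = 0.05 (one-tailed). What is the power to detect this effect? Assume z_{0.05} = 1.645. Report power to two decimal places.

power ≈ 0.76

For two equal groups, power = Φ(d·√(n/2) − z_{α}).
d·√(n/2) = 0.89 × √(14/2) = 0.89 × 2.646 = 2.355.
z_β = 2.355 − 1.645 = 0.710.
Power = Φ(0.710) = 0.761.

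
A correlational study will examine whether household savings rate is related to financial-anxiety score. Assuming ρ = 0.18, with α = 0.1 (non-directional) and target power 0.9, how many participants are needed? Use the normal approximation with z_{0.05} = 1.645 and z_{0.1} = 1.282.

Fisher's z: C = ½·ln((1+r)/(1−r)) = ½·ln(1.4390) = 0.1820.
n = ((z_{α/2} + z_β)/C)² + 3.
(1.645 + 1.282) / 0.1820 = 2.927 / 0.1820 = 16.082.
n = 16.082² + 3 = 258.64 + 3 = 261.6.
Round up.

n = 262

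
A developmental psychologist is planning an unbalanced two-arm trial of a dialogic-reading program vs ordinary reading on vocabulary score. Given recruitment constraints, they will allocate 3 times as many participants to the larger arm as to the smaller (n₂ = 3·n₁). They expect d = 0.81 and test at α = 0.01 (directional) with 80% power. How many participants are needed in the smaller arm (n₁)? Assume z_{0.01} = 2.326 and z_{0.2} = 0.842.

n₁ = 21

With allocation ratio k = n₂/n₁ = 3, Var(x̄₁−x̄₂) = σ²(1/n₁ + 1/(k·n₁)) = σ²·(k+1)/(k·n₁).
So n₁ = (1 + 1/k)·((z_{α} + z_β)/d)² = 1.333 × (3.168/0.81)².
n₁ = 1.333 × 15.30 = 20.4.
Round up: n₁ = 21, giving n₂ = 3 × 21 = 63.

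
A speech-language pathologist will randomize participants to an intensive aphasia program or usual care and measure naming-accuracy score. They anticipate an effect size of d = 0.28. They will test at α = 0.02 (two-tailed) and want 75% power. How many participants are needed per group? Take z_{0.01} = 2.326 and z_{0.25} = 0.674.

n = 230 per group

For two independent groups with equal n: n = 2·((z_{α/2} + z_β) / d)².
z_{α/2} + z_β = 2.326 + 0.674 = 3.000.
n = 2 × (3.000 / 0.28)² = 2 × 10.714² = 2 × 114.80 = 229.6.
Round up to the next whole participant.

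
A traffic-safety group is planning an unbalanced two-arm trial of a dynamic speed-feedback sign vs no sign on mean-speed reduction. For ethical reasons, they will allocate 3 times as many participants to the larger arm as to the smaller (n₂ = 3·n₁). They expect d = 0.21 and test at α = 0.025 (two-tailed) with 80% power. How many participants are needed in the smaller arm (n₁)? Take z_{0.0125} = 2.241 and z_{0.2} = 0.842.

With allocation ratio k = n₂/n₁ = 3, Var(x̄₁−x̄₂) = σ²(1/n₁ + 1/(k·n₁)) = σ²·(k+1)/(k·n₁).
So n₁ = (1 + 1/k)·((z_{α/2} + z_β)/d)² = 1.333 × (3.083/0.21)².
n₁ = 1.333 × 215.53 = 287.4.
Round up: n₁ = 288, giving n₂ = 3 × 288 = 864.

n₁ = 288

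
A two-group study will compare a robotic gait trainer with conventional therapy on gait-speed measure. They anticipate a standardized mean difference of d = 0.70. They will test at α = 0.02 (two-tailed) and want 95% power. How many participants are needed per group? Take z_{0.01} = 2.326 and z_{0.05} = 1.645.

n = 65 per group

For two independent groups with equal n: n = 2·((z_{α/2} + z_β) / d)².
z_{α/2} + z_β = 2.326 + 1.645 = 3.971.
n = 2 × (3.971 / 0.70)² = 2 × 5.673² = 2 × 32.18 = 64.4.
Round up to the next whole participant.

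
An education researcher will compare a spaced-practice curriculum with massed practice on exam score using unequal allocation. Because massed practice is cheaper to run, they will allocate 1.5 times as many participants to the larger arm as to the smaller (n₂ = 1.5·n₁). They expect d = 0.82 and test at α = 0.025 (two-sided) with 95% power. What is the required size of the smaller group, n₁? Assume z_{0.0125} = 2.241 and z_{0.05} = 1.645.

n₁ = 38

With allocation ratio k = n₂/n₁ = 1.5, Var(x̄₁−x̄₂) = σ²(1/n₁ + 1/(k·n₁)) = σ²·(k+1)/(k·n₁).
So n₁ = (1 + 1/k)·((z_{α/2} + z_β)/d)² = 1.667 × (3.886/0.82)².
n₁ = 1.667 × 22.46 = 37.4.
Round up: n₁ = 38, giving n₂ = 1.5 × 38 = 57.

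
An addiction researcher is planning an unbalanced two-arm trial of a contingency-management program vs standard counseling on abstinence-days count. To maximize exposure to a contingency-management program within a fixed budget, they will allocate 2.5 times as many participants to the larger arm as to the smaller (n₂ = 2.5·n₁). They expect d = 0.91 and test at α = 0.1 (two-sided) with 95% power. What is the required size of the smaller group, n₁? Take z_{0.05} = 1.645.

With allocation ratio k = n₂/n₁ = 2.5, Var(x̄₁−x̄₂) = σ²(1/n₁ + 1/(k·n₁)) = σ²·(k+1)/(k·n₁).
So n₁ = (1 + 1/k)·((z_{α/2} + z_β)/d)² = 1.400 × (3.290/0.91)².
n₁ = 1.400 × 13.07 = 18.3.
Round up: n₁ = 19, giving n₂ = ⌈2.5 × 19⌉ = ⌈47.5⌉ = 48.

n₁ = 19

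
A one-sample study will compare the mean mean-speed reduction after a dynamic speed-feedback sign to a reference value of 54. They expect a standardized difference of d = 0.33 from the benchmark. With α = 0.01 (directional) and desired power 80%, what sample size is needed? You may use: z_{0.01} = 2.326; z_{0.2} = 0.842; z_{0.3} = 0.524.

For a one-sample test: n = ((z_{α} + z_β) / d)².
z_{α} + z_β = 2.326 + 0.842 = 3.168.
n = (3.168 / 0.33)² = 9.600² = 92.16.
Round up.

n = 93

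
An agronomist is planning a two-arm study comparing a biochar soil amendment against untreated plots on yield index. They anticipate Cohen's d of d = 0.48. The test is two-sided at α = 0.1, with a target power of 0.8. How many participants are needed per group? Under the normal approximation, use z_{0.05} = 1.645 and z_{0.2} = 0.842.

n = 54 per group

For two independent groups with equal n: n = 2·((z_{α/2} + z_β) / d)².
z_{α/2} + z_β = 1.645 + 0.842 = 2.487.
n = 2 × (2.487 / 0.48)² = 2 × 5.181² = 2 × 26.85 = 53.7.
Round up to the next whole participant.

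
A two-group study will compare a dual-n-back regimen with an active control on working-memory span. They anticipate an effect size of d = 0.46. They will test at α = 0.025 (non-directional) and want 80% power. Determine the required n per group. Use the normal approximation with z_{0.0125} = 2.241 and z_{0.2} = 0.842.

For two independent groups with equal n: n = 2·((z_{α/2} + z_β) / d)².
z_{α/2} + z_β = 2.241 + 0.842 = 3.083.
n = 2 × (3.083 / 0.46)² = 2 × 6.702² = 2 × 44.92 = 89.8.
Round up to the next whole participant.

n = 90 per group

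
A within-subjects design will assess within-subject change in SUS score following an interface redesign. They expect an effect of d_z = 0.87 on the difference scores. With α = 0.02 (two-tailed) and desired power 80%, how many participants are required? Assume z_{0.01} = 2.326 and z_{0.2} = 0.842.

n = 14 pairs

For a paired (one-sample on differences) test: n = ((z_{α/2} + z_β) / d)².
z_{α/2} + z_β = 2.326 + 0.842 = 3.168.
n = (3.168 / 0.87)² = 3.641² = 13.26.
Round up.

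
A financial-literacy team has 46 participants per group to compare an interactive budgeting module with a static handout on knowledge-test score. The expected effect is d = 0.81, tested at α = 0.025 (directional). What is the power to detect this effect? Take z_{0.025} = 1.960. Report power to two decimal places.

power ≈ 0.97

For two equal groups, power = Φ(d·√(n/2) − z_{α}).
d·√(n/2) = 0.81 × √(46/2) = 0.81 × 4.796 = 3.885.
z_β = 3.885 − 1.960 = 1.925.
Power = Φ(1.925) = 0.973.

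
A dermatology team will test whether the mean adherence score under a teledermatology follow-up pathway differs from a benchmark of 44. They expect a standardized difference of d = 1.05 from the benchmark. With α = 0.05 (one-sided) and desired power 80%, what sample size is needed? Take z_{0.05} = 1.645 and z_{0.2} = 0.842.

n = 6

For a one-sample test: n = ((z_{α} + z_β) / d)².
z_{α} + z_β = 1.645 + 0.842 = 2.487.
n = (2.487 / 1.05)² = 2.369² = 5.61.
Round up.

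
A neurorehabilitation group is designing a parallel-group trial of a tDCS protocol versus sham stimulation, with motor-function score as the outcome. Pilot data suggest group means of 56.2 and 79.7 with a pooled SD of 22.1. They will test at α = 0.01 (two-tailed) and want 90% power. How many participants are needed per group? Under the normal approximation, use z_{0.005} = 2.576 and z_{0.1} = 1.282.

n = 27 per group

Cohen's d = |M₁ − M₂| / SD_pooled = |56.2 − 79.7| / 22.1 = 23.5 / 22.1 = 1.063.
For two independent groups with equal n: n = 2·((z_{α/2} + z_β) / d)².
z_{α/2} + z_β = 2.576 + 1.282 = 3.858.
n = 2 × (3.858 / 1.063)² = 2 × 3.629² = 2 × 13.17 = 26.3.
Round up to the next whole participant.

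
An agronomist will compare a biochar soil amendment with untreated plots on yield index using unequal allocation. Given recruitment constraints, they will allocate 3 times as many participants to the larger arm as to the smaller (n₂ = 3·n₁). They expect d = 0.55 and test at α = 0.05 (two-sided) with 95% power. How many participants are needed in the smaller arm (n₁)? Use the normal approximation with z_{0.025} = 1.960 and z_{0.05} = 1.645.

n₁ = 58

With allocation ratio k = n₂/n₁ = 3, Var(x̄₁−x̄₂) = σ²(1/n₁ + 1/(k·n₁)) = σ²·(k+1)/(k·n₁).
So n₁ = (1 + 1/k)·((z_{α/2} + z_β)/d)² = 1.333 × (3.605/0.55)².
n₁ = 1.333 × 42.96 = 57.3.
Round up: n₁ = 58, giving n₂ = 3 × 58 = 174.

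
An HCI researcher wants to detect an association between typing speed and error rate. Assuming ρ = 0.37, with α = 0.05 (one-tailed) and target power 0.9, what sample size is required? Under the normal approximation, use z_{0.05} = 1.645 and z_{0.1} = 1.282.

Fisher's z: C = ½·ln((1+r)/(1−r)) = ½·ln(2.1746) = 0.3884.
n = ((z_{α} + z_β)/C)² + 3.
(1.645 + 1.282) / 0.3884 = 2.927 / 0.3884 = 7.536.
n = 7.536² + 3 = 56.79 + 3 = 59.8.
Round up.

n = 60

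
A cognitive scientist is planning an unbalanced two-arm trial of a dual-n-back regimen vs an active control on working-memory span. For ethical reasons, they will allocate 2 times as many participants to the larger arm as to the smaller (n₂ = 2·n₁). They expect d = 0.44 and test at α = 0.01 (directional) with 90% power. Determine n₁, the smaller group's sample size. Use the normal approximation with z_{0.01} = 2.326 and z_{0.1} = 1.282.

n₁ = 101

With allocation ratio k = n₂/n₁ = 2, Var(x̄₁−x̄₂) = σ²(1/n₁ + 1/(k·n₁)) = σ²·(k+1)/(k·n₁).
So n₁ = (1 + 1/k)·((z_{α} + z_β)/d)² = 1.500 × (3.608/0.44)².
n₁ = 1.500 × 67.24 = 100.9.
Round up: n₁ = 101, giving n₂ = 2 × 101 = 202.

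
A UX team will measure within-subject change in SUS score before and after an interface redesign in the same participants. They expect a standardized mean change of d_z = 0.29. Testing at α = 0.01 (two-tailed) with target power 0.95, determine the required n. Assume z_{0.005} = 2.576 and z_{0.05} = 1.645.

For a paired (one-sample on differences) test: n = ((z_{α/2} + z_β) / d)².
z_{α/2} + z_β = 2.576 + 1.645 = 4.221.
n = (4.221 / 0.29)² = 14.555² = 211.85.
Round up.

n = 212 pairs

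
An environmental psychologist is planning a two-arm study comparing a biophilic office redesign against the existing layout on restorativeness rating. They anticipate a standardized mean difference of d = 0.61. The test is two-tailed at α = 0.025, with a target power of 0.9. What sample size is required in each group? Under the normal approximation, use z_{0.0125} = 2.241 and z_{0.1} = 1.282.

n = 67 per group

For two independent groups with equal n: n = 2·((z_{α/2} + z_β) / d)².
z_{α/2} + z_β = 2.241 + 1.282 = 3.523.
n = 2 × (3.523 / 0.61)² = 2 × 5.775² = 2 × 33.36 = 66.7.
Round up to the next whole participant.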